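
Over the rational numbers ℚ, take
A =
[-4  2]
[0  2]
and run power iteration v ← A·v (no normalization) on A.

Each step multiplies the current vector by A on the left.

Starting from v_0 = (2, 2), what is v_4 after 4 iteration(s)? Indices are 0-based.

v_0 = (2, 2).
v_1 = A·v_0 = (-4, 4).
v_2 = A·v_1 = (24, 8).
v_3 = A·v_2 = (-80, 16).
v_4 = A·v_3 = (352, 32).

v_4 = (352, 32)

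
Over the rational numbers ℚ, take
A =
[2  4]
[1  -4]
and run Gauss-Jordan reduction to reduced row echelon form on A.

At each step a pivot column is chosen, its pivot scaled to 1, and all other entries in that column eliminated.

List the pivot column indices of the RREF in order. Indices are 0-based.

pivot columns: 0, 1

pivot(0,0)=2: scale R0 → (1, 2)
  clear (1,0): R1 −= (1)R0 → (0, -6)
pivot(1,1)=-6: scale R1 → (0, 1)
  clear (0,1): R0 −= (2)R1 → (1, 0)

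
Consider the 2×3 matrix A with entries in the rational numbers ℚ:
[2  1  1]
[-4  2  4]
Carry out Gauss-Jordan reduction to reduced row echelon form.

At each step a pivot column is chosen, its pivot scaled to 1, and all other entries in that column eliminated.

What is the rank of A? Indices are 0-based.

step 1: normalize row 0 (÷2) = (1, 1/2, 1/2)
  row 1: subtract -4×row0 = (0, 4, 6)
step 2: normalize row 1 (÷4) = (0, 1, 3/2)
  row 0: subtract 1/2×row1 = (1, 0, -1/4)

rank = 2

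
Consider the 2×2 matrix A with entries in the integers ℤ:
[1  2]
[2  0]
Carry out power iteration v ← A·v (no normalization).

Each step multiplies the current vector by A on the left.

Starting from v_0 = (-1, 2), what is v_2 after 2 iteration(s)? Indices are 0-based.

v_2 = (-1, 6)

v_0 = (-1, 2).
v_1 = A·v_0 = (3, -2).
v_2 = A·v_1 = (-1, 6).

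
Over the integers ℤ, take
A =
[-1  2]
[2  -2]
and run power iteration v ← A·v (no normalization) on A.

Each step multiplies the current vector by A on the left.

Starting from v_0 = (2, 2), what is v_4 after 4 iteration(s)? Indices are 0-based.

v_0 = (2, 2).
v_1 = A·v_0 = (2, 0).
v_2 = A·v_1 = (-2, 4).
v_3 = A·v_2 = (10, -12).
v_4 = A·v_3 = (-34, 44).

v_4 = (-34, 44)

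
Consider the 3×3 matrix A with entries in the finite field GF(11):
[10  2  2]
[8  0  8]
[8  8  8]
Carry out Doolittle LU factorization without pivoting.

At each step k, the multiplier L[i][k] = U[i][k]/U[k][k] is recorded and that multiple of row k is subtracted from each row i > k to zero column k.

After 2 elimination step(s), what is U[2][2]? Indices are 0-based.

[col 0] pivot 10
  R1 -= 3*R0 → (0, 5, 2)  (L[1][0] := 3)
  R2 -= 3*R0 → (0, 2, 2)  (L[2][0] := 3)
[col 1] pivot 5
  R2 -= 7*R1 → (0, 0, 10)  (L[2][1] := 7)

U[2][2] = 10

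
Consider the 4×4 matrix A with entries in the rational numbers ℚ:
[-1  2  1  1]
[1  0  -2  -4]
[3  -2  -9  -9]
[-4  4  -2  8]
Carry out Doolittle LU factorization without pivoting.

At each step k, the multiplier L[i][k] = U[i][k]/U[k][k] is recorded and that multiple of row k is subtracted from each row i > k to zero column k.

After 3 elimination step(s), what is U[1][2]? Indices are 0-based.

Step 1: pivot at (0,0) is -1.
  row1 ← row1 − (-1)·row0  ⇒  L[1][0]=-1, U row1=(0, 2, -1, -3)
  row2 ← row2 − (-3)·row0  ⇒  L[2][0]=-3, U row2=(0, 4, -6, -6)
  row3 ← row3 − (4)·row0  ⇒  L[3][0]=4, U row3=(0, -4, -6, 4)
Step 2: pivot at (1,1) is 2.
  row2 ← row2 − (2)·row1  ⇒  L[2][1]=2, U row2=(0, 0, -4, 0)
  row3 ← row3 − (-2)·row1  ⇒  L[3][1]=-2, U row3=(0, 0, -8, -2)
Step 3: pivot at (2,2) is -4.
  row3 ← row3 − (2)·row2  ⇒  L[3][2]=2, U row3=(0, 0, 0, -2)

U[1][2] = -1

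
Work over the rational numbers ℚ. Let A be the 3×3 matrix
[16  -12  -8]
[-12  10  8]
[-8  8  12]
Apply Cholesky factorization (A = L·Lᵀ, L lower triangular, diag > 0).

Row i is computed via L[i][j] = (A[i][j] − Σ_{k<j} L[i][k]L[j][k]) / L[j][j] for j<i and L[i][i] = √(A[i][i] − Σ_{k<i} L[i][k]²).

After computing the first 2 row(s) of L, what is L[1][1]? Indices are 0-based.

Step 1: L[0][0] = √(16) = 4.
  L[1][0] = (-12) / L[0][0] = -3.
Step 2: L[1][1] = √(1) = 1.

L[1][1] = 1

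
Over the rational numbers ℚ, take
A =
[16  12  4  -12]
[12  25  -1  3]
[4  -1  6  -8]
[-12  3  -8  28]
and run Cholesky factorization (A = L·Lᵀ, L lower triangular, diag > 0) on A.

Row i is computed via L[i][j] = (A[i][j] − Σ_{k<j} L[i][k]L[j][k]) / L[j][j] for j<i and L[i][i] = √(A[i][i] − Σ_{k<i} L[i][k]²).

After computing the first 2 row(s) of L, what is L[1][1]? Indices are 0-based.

L[1][1] = 4

Step 1: L[0][0] = √(16) = 4.
  L[1][0] = (12) / L[0][0] = 3.
Step 2: L[1][1] = √(16) = 4.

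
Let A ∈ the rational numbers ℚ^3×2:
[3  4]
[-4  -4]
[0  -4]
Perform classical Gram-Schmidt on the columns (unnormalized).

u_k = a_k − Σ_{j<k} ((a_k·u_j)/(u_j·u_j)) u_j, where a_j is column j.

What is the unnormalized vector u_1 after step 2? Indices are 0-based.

Step 1: u_0 = a_0 = (3, -4, 0).
Step 2: u_1 = a_1 − (28/25)·u_0 = (16/25, 12/25, -4).

u_1 = (16/25, 12/25, -4)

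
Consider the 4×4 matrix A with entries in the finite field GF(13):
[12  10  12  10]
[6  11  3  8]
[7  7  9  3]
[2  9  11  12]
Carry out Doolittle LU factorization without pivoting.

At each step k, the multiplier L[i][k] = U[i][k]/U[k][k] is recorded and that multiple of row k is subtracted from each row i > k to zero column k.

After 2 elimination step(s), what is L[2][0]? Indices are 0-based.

k=0: U[0][0]=12
  eliminate (1,0): mult=7, new row 1: (0, 6, 10, 3); set L[1][0]=7
  eliminate (2,0): mult=6, new row 2: (0, 12, 2, 8); set L[2][0]=6
  eliminate (3,0): mult=11, new row 3: (0, 3, 9, 6); set L[3][0]=11
k=1: U[1][1]=6
  eliminate (2,1): mult=2, new row 2: (0, 0, 8, 2); set L[2][1]=2
  eliminate (3,1): mult=7, new row 3: (0, 0, 4, 11); set L[3][1]=7

L[2][0] = 6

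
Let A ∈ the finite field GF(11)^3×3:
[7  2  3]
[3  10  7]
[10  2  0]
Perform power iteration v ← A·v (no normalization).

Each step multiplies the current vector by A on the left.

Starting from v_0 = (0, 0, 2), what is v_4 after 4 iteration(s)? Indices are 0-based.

v_4 = (5, 7, 2)

v_0 = (0, 0, 2).
v_1 = A·v_0 = (6, 3, 0).
v_2 = A·v_1 = (4, 4, 0).
v_3 = A·v_2 = (3, 8, 4).
v_4 = A·v_3 = (5, 7, 2).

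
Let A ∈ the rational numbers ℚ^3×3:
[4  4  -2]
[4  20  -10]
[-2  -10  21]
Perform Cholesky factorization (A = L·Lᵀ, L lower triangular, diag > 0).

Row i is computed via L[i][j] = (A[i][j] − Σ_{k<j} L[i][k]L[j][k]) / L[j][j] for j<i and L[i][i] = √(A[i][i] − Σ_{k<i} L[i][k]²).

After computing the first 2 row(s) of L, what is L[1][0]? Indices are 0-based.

Step 1: L[0][0] = √(4) = 2.
  L[1][0] = (4) / L[0][0] = 2.
Step 2: L[1][1] = √(16) = 4.

L[1][0] = 2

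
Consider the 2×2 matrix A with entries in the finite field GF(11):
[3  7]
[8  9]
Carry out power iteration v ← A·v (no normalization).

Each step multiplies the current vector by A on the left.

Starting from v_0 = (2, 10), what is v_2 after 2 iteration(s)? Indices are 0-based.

v_2 = (2, 0)

v_0 = (2, 10).
v_1 = A·v_0 = (10, 7).
v_2 = A·v_1 = (2, 0).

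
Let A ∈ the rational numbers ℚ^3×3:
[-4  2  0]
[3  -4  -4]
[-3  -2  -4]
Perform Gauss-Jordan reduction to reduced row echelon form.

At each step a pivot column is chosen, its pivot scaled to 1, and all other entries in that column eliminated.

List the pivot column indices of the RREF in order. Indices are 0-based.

pivot columns: 0, 1, 2

[1] R0 /= -4  ⇒  (1, -1/2, 0)
     R1 -= 3·R0  ⇒  (0, -5/2, -4)
     R2 -= -3·R0  ⇒  (0, -7/2, -4)
[2] R1 /= -5/2  ⇒  (0, 1, 8/5)
     R0 -= -1/2·R1  ⇒  (1, 0, 4/5)
     R2 -= -7/2·R1  ⇒  (0, 0, 8/5)
[3] R2 /= 8/5  ⇒  (0, 0, 1)
     R0 -= 4/5·R2  ⇒  (1, 0, 0)
     R1 -= 8/5·R2  ⇒  (0, 1, 0)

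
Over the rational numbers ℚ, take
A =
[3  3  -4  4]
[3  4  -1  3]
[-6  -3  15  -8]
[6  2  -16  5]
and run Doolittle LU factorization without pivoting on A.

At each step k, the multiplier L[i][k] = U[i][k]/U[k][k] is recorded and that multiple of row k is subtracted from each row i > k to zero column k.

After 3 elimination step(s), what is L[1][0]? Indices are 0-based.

L[1][0] = 1

[col 0] pivot 3
  R1 -= 1*R0 → (0, 1, 3, -1)  (L[1][0] := 1)
  R2 -= -2*R0 → (0, 3, 7, 0)  (L[2][0] := -2)
  R3 -= 2*R0 → (0, -4, -8, -3)  (L[3][0] := 2)
[col 1] pivot 1
  R2 -= 3*R1 → (0, 0, -2, 3)  (L[2][1] := 3)
  R3 -= -4*R1 → (0, 0, 4, -7)  (L[3][1] := -4)
[col 2] pivot -2
  R3 -= -2*R2 → (0, 0, 0, -1)  (L[3][2] := -2)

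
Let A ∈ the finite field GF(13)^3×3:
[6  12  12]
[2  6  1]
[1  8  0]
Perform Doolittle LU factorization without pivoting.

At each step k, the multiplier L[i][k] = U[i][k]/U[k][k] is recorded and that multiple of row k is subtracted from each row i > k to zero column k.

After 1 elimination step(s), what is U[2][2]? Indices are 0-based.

U[2][2] = 11

Step 1: pivot at (0,0) is 6.
  row1 ← row1 − (9)·row0  ⇒  L[1][0]=9, U row1=(0, 2, 10)
  row2 ← row2 − (11)·row0  ⇒  L[2][0]=11, U row2=(0, 6, 11)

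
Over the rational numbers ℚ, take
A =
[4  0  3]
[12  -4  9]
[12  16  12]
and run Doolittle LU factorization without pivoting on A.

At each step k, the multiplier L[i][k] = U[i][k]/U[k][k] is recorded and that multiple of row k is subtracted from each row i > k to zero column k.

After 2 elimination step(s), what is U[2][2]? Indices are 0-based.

Step 1: pivot at (0,0) is 4.
  row1 ← row1 − (3)·row0  ⇒  L[1][0]=3, U row1=(0, -4, 0)
  row2 ← row2 − (3)·row0  ⇒  L[2][0]=3, U row2=(0, 16, 3)
Step 2: pivot at (1,1) is -4.
  row2 ← row2 − (-4)·row1  ⇒  L[2][1]=-4, U row2=(0, 0, 3)

U[2][2] = 3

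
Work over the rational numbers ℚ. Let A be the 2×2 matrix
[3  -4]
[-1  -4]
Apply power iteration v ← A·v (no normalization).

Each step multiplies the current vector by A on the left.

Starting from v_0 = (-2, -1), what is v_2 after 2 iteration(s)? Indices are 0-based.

v_0 = (-2, -1).
v_1 = A·v_0 = (-2, 6).
v_2 = A·v_1 = (-30, -22).

v_2 = (-30, -22)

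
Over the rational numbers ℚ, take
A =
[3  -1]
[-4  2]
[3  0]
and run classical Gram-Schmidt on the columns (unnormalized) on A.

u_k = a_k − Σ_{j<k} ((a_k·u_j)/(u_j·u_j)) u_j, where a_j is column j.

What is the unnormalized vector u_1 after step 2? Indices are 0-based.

Step 1: u_0 = a_0 = (3, -4, 3).
Step 2: u_1 = a_1 − (-11/34)·u_0 = (-1/34, 12/17, 33/34).

u_1 = (-1/34, 12/17, 33/34)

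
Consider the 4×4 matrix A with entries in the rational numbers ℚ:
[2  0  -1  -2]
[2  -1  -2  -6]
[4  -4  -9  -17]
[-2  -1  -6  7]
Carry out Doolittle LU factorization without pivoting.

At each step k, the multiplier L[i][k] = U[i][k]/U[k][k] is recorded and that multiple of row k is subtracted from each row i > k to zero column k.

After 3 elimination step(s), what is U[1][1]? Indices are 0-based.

k=0: U[0][0]=2
  eliminate (1,0): mult=1, new row 1: (0, -1, -1, -4); set L[1][0]=1
  eliminate (2,0): mult=2, new row 2: (0, -4, -7, -13); set L[2][0]=2
  eliminate (3,0): mult=-1, new row 3: (0, -1, -7, 5); set L[3][0]=-1
k=1: U[1][1]=-1
  eliminate (2,1): mult=4, new row 2: (0, 0, -3, 3); set L[2][1]=4
  eliminate (3,1): mult=1, new row 3: (0, 0, -6, 9); set L[3][1]=1
k=2: U[2][2]=-3
  eliminate (3,2): mult=2, new row 3: (0, 0, 0, 3); set L[3][2]=2

U[1][1] = -1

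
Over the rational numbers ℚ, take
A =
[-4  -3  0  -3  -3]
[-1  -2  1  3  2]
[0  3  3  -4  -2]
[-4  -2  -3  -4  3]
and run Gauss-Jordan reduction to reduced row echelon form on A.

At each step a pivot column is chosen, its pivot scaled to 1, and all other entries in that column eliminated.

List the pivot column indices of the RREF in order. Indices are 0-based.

pivot columns: 0, 1, 2, 3

[1] R0 /= -4  ⇒  (1, 3/4, 0, 3/4, 3/4)
     R1 -= -1·R0  ⇒  (0, -5/4, 1, 15/4, 11/4)
     R3 -= -4·R0  ⇒  (0, 1, -3, -1, 6)
[2] R1 /= -5/4  ⇒  (0, 1, -4/5, -3, -11/5)
     R0 -= 3/4·R1  ⇒  (1, 0, 3/5, 3, 12/5)
     R2 -= 3·R1  ⇒  (0, 0, 27/5, 5, 23/5)
     R3 -= 1·R1  ⇒  (0, 0, -11/5, 2, 41/5)
[3] R2 /= 27/5  ⇒  (0, 0, 1, 25/27, 23/27)
     R0 -= 3/5·R2  ⇒  (1, 0, 0, 22/9, 17/9)
     R1 -= -4/5·R2  ⇒  (0, 1, 0, -61/27, -41/27)
     R3 -= -11/5·R2  ⇒  (0, 0, 0, 109/27, 272/27)
[4] R3 /= 109/27  ⇒  (0, 0, 0, 1, 272/109)
     R0 -= 22/9·R3  ⇒  (1, 0, 0, 0, -459/109)
     R1 -= -61/27·R3  ⇒  (0, 1, 0, 0, 449/109)
     R2 -= 25/27·R3  ⇒  (0, 0, 1, 0, -159/109)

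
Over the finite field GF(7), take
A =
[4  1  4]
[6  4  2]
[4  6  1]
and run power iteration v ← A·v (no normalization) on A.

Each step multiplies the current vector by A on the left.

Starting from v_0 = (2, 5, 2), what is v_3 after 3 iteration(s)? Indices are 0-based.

v_3 = (2, 1, 4)

v_0 = (2, 5, 2).
v_1 = A·v_0 = (0, 1, 5).
v_2 = A·v_1 = (0, 0, 4).
v_3 = A·v_2 = (2, 1, 4).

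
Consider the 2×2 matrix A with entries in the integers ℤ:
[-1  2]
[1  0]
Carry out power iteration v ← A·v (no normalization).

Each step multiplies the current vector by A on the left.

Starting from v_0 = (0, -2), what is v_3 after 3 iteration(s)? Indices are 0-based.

v_0 = (0, -2).
v_1 = A·v_0 = (-4, 0).
v_2 = A·v_1 = (4, -4).
v_3 = A·v_2 = (-12, 4).

v_3 = (-12, 4)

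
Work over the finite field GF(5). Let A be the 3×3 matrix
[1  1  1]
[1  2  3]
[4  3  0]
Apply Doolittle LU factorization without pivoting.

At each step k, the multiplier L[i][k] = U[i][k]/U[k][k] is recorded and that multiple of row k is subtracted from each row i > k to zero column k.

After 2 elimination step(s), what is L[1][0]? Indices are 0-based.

L[1][0] = 1

k=0: U[0][0]=1
  eliminate (1,0): mult=1, new row 1: (0, 1, 2); set L[1][0]=1
  eliminate (2,0): mult=4, new row 2: (0, 4, 1); set L[2][0]=4
k=1: U[1][1]=1
  eliminate (2,1): mult=4, new row 2: (0, 0, 3); set L[2][1]=4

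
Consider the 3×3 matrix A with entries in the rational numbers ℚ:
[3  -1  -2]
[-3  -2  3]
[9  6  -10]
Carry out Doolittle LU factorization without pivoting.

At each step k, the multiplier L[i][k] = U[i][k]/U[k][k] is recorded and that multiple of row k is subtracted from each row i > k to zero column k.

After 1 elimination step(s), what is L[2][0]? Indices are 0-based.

L[2][0] = 3

k=0: U[0][0]=3
  eliminate (1,0): mult=-1, new row 1: (0, -3, 1); set L[1][0]=-1
  eliminate (2,0): mult=3, new row 2: (0, 9, -4); set L[2][0]=3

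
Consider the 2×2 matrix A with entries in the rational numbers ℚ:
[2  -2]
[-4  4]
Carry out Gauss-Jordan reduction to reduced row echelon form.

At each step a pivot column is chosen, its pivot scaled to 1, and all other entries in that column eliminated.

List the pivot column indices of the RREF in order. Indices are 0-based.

pivot columns: 0

step 1: normalize row 0 (÷2) = (1, -1)
  row 1: subtract -4×row0 = (0, 0)
skip col 1 (zero from row 1)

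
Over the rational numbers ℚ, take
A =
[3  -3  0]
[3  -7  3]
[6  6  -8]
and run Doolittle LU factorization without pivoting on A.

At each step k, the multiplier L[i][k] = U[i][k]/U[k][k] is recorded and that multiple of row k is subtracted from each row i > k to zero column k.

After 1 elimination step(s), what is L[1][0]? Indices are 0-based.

L[1][0] = 1

[col 0] pivot 3
  R1 -= 1*R0 → (0, -4, 3)  (L[1][0] := 1)
  R2 -= 2*R0 → (0, 12, -8)  (L[2][0] := 2)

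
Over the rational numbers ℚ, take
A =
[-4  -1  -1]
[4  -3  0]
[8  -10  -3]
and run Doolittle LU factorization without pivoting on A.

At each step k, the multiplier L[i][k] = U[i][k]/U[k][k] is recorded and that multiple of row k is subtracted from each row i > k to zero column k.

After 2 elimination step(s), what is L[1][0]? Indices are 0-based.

L[1][0] = -1

k=0: U[0][0]=-4
  eliminate (1,0): mult=-1, new row 1: (0, -4, -1); set L[1][0]=-1
  eliminate (2,0): mult=-2, new row 2: (0, -12, -5); set L[2][0]=-2
k=1: U[1][1]=-4
  eliminate (2,1): mult=3, new row 2: (0, 0, -2); set L[2][1]=3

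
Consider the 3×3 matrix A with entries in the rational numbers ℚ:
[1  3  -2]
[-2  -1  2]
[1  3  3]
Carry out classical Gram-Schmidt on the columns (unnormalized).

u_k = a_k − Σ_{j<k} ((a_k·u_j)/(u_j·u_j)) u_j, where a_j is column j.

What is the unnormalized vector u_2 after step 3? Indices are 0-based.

u_2 = (-5/2, 0, 5/2)

Step 1: u_0 = a_0 = (1, -2, 1).
Step 2: u_1 = a_1 − (4/3)·u_0 = (5/3, 5/3, 5/3).
Step 3: u_2 = a_2 − (-1/2)·u_0 − (3/5)·u_1 = (-5/2, 0, 5/2).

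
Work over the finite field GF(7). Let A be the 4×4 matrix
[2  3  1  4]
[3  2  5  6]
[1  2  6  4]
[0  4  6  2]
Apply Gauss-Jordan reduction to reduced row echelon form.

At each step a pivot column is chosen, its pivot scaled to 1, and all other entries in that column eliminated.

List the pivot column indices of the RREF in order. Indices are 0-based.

step 1: normalize row 0 (÷2) = (1, 5, 4, 2)
  row 1: subtract 3×row0 = (0, 1, 0, 0)
  row 2: subtract 1×row0 = (0, 4, 2, 2)
step 2: normalize row 1 (÷1) = (0, 1, 0, 0)
  row 0: subtract 5×row1 = (1, 0, 4, 2)
  row 2: subtract 4×row1 = (0, 0, 2, 2)
  row 3: subtract 4×row1 = (0, 0, 6, 2)
step 3: normalize row 2 (÷2) = (0, 0, 1, 1)
  row 0: subtract 4×row2 = (1, 0, 0, 5)
  row 3: subtract 6×row2 = (0, 0, 0, 3)
step 4: normalize row 3 (÷3) = (0, 0, 0, 1)
  row 0: subtract 5×row3 = (1, 0, 0, 0)
  row 2: subtract 1×row3 = (0, 0, 1, 0)

pivot columns: 0, 1, 2, 3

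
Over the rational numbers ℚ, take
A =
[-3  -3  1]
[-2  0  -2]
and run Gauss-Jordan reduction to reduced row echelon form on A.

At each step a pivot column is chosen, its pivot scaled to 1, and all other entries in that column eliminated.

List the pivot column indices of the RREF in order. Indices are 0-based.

pivot columns: 0, 1

[1] R0 /= -3  ⇒  (1, 1, -1/3)
     R1 -= -2·R0  ⇒  (0, 2, -8/3)
[2] R1 /= 2  ⇒  (0, 1, -4/3)
     R0 -= 1·R1  ⇒  (1, 0, 1)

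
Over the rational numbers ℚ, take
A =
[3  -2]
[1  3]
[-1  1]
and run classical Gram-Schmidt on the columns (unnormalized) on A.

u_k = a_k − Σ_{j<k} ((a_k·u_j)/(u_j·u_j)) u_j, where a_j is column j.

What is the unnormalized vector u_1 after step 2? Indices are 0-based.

u_1 = (-10/11, 37/11, 7/11)

Step 1: u_0 = a_0 = (3, 1, -1).
Step 2: u_1 = a_1 − (-4/11)·u_0 = (-10/11, 37/11, 7/11).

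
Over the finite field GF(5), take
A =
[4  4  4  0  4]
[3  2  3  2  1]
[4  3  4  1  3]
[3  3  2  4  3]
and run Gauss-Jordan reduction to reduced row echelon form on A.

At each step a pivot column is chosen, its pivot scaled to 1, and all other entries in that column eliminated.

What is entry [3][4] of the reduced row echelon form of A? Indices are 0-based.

pivot(0,0)=4: scale R0 → (1, 1, 1, 0, 1)
  clear (1,0): R1 −= (3)R0 → (0, 4, 0, 2, 3)
  clear (2,0): R2 −= (4)R0 → (0, 4, 0, 1, 4)
  clear (3,0): R3 −= (3)R0 → (0, 0, 4, 4, 0)
pivot(1,1)=4: scale R1 → (0, 1, 0, 3, 2)
  clear (0,1): R0 −= (1)R1 → (1, 0, 1, 2, 4)
  clear (2,1): R2 −= (4)R1 → (0, 0, 0, 4, 1)
pivot(2,2): swap R2↔R3
pivot(2,2)=4: scale R2 → (0, 0, 1, 1, 0)
  clear (0,2): R0 −= (1)R2 → (1, 0, 0, 1, 4)
pivot(3,3)=4: scale R3 → (0, 0, 0, 1, 4)
  clear (0,3): R0 −= (1)R3 → (1, 0, 0, 0, 0)
  clear (1,3): R1 −= (3)R3 → (0, 1, 0, 0, 0)
  clear (2,3): R2 −= (1)R3 → (0, 0, 1, 0, 1)

M[3][4] = 4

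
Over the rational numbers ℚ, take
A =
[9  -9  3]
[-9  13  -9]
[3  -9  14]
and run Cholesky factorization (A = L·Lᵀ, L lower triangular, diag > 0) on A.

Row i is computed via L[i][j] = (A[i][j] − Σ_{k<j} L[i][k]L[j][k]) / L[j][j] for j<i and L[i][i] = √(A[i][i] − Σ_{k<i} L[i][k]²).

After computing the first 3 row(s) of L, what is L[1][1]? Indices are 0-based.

L[1][1] = 2

Step 1: L[0][0] = √(9) = 3.
  L[1][0] = (-9) / L[0][0] = -3.
Step 2: L[1][1] = √(4) = 2.
  L[2][0] = (3) / L[0][0] = 1.
  L[2][1] = (-6) / L[1][1] = -3.
Step 3: L[2][2] = √(4) = 2.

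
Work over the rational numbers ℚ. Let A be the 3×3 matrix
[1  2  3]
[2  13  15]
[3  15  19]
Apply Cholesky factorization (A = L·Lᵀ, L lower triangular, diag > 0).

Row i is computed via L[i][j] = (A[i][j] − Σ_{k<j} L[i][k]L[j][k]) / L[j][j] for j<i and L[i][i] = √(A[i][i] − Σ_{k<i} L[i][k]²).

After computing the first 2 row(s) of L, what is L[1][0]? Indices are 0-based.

L[1][0] = 2

Step 1: L[0][0] = √(1) = 1.
  L[1][0] = (2) / L[0][0] = 2.
Step 2: L[1][1] = √(9) = 3.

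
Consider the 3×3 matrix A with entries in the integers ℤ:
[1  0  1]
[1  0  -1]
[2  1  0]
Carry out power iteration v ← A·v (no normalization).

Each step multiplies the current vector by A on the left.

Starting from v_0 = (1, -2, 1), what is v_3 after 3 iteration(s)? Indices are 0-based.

v_3 = (6, -2, 6)

v_0 = (1, -2, 1).
v_1 = A·v_0 = (2, 0, 0).
v_2 = A·v_1 = (2, 2, 4).
v_3 = A·v_2 = (6, -2, 6).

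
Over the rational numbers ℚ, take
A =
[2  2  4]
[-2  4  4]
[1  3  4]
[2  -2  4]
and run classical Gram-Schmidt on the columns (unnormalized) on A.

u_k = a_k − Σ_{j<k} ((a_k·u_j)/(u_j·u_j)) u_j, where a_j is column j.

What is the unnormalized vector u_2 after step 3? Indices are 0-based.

Step 1: u_0 = a_0 = (2, -2, 1, 2).
Step 2: u_1 = a_1 − (-5/13)·u_0 = (36/13, 42/13, 44/13, -16/13).
Step 3: u_2 = a_2 − (12/13)·u_0 − (106/101)·u_1 = (-76/101, 248/101, -48/101, 348/101).

u_2 = (-76/101, 248/101, -48/101, 348/101)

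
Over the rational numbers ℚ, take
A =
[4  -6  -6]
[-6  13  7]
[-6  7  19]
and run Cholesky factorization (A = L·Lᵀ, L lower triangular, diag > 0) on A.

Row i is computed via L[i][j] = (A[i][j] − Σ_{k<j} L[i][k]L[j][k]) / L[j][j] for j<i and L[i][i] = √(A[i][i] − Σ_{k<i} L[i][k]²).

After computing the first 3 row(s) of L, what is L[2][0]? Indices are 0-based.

L[2][0] = -3

Step 1: L[0][0] = √(4) = 2.
  L[1][0] = (-6) / L[0][0] = -3.
Step 2: L[1][1] = √(4) = 2.
  L[2][0] = (-6) / L[0][0] = -3.
  L[2][1] = (-2) / L[1][1] = -1.
Step 3: L[2][2] = √(9) = 3.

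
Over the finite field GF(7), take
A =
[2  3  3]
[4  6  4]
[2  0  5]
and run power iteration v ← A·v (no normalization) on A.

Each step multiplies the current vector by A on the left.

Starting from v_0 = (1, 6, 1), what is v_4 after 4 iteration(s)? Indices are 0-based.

v_0 = (1, 6, 1).
v_1 = A·v_0 = (2, 2, 0).
v_2 = A·v_1 = (3, 6, 4).
v_3 = A·v_2 = (1, 1, 5).
v_4 = A·v_3 = (6, 2, 6).

v_4 = (6, 2, 6)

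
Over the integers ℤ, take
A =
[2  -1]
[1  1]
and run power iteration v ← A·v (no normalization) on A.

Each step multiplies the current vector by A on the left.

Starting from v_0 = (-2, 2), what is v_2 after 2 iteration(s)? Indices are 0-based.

v_0 = (-2, 2).
v_1 = A·v_0 = (-6, 0).
v_2 = A·v_1 = (-12, -6).

v_2 = (-12, -6)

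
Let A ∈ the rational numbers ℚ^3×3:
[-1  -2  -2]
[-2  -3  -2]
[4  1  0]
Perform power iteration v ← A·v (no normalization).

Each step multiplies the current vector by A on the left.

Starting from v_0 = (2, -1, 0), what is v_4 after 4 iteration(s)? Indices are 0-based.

v_0 = (2, -1, 0).
v_1 = A·v_0 = (0, -1, 7).
v_2 = A·v_1 = (-12, -11, -1).
v_3 = A·v_2 = (36, 59, -59).
v_4 = A·v_3 = (-36, -131, 203).

v_4 = (-36, -131, 203)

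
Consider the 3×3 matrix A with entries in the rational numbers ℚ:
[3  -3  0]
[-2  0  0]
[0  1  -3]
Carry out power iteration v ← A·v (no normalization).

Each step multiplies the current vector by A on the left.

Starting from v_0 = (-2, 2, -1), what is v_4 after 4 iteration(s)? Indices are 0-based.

v_4 = (-936, 432, -75)

v_0 = (-2, 2, -1).
v_1 = A·v_0 = (-12, 4, 5).
v_2 = A·v_1 = (-48, 24, -11).
v_3 = A·v_2 = (-216, 96, 57).
v_4 = A·v_3 = (-936, 432, -75).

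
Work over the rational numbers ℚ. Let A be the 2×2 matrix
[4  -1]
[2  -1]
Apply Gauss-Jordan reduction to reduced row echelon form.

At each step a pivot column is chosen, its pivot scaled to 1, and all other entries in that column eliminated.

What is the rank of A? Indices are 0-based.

rank = 2

pivot(0,0)=4: scale R0 → (1, -1/4)
  clear (1,0): R1 −= (2)R0 → (0, -1/2)
pivot(1,1)=-1/2: scale R1 → (0, 1)
  clear (0,1): R0 −= (-1/4)R1 → (1, 0)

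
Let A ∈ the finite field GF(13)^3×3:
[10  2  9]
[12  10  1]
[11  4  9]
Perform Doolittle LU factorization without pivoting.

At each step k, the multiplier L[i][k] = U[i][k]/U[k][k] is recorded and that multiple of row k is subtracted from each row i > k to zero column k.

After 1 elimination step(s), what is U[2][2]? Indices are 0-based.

U[2][2] = 3

[col 0] pivot 10
  R1 -= 9*R0 → (0, 5, 11)  (L[1][0] := 9)
  R2 -= 5*R0 → (0, 7, 3)  (L[2][0] := 5)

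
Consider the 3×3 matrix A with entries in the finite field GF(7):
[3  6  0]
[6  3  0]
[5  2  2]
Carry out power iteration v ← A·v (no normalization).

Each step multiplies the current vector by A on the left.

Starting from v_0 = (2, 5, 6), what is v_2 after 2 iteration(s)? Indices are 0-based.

v_0 = (2, 5, 6).
v_1 = A·v_0 = (1, 6, 4).
v_2 = A·v_1 = (4, 3, 4).

v_2 = (4, 3, 4)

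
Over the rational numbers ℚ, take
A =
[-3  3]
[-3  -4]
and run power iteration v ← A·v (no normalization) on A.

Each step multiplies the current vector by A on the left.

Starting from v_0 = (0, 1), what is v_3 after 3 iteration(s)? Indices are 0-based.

v_3 = (84, 35)

v_0 = (0, 1).
v_1 = A·v_0 = (3, -4).
v_2 = A·v_1 = (-21, 7).
v_3 = A·v_2 = (84, 35).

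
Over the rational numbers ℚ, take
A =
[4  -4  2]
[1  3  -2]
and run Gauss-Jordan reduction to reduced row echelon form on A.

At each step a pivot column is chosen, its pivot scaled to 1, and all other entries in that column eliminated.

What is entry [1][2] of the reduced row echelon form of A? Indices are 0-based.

[1] R0 /= 4  ⇒  (1, -1, 1/2)
     R1 -= 1·R0  ⇒  (0, 4, -5/2)
[2] R1 /= 4  ⇒  (0, 1, -5/8)
     R0 -= -1·R1  ⇒  (1, 0, -1/8)

M[1][2] = -5/8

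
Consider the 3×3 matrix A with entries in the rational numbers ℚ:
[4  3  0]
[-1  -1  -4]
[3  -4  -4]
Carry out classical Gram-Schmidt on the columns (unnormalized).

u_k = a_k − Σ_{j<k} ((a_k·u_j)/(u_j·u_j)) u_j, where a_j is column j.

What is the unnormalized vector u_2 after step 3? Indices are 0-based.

Step 1: u_0 = a_0 = (4, -1, 3).
Step 2: u_1 = a_1 − (1/26)·u_0 = (37/13, -25/26, -107/26).
Step 3: u_2 = a_2 − (-4/13)·u_0 − (176/225)·u_1 = (-224/225, -32/9, 32/225).

u_2 = (-224/225, -32/9, 32/225)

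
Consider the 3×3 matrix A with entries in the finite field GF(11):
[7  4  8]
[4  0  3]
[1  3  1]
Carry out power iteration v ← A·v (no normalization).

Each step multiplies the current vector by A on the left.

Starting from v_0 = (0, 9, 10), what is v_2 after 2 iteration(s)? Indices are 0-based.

v_0 = (0, 9, 10).
v_1 = A·v_0 = (6, 8, 4).
v_2 = A·v_1 = (7, 3, 1).

v_2 = (7, 3, 1)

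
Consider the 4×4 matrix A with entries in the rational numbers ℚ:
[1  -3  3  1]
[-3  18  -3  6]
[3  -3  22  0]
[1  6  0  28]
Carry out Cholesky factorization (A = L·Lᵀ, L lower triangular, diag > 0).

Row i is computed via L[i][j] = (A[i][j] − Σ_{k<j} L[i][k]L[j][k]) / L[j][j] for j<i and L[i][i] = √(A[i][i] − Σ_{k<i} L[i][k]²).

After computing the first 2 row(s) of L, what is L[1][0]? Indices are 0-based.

L[1][0] = -3

Step 1: L[0][0] = √(1) = 1.
  L[1][0] = (-3) / L[0][0] = -3.
Step 2: L[1][1] = √(9) = 3.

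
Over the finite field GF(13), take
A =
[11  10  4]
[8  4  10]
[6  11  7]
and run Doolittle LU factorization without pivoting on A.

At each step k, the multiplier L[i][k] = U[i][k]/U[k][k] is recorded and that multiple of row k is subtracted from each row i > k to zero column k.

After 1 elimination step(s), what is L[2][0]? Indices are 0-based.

Step 1: pivot at (0,0) is 11.
  row1 ← row1 − (9)·row0  ⇒  L[1][0]=9, U row1=(0, 5, 0)
  row2 ← row2 − (10)·row0  ⇒  L[2][0]=10, U row2=(0, 2, 6)

L[2][0] = 10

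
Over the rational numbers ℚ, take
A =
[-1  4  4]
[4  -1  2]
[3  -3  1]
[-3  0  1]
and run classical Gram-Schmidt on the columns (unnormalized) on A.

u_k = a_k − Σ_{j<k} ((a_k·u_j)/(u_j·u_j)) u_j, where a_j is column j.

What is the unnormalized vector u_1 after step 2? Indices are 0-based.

Step 1: u_0 = a_0 = (-1, 4, 3, -3).
Step 2: u_1 = a_1 − (-17/35)·u_0 = (123/35, 33/35, -54/35, -51/35).

u_1 = (123/35, 33/35, -54/35, -51/35)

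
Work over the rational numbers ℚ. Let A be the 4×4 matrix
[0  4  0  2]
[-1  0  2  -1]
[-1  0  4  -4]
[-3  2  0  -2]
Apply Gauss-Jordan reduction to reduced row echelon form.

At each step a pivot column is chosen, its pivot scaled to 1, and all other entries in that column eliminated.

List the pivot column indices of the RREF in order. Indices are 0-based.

pivot(0,0): swap R0↔R1
pivot(0,0)=-1: scale R0 → (1, 0, -2, 1)
  clear (2,0): R2 −= (-1)R0 → (0, 0, 2, -3)
  clear (3,0): R3 −= (-3)R0 → (0, 2, -6, 1)
pivot(1,1)=4: scale R1 → (0, 1, 0, 1/2)
  clear (3,1): R3 −= (2)R1 → (0, 0, -6, 0)
pivot(2,2)=2: scale R2 → (0, 0, 1, -3/2)
  clear (0,2): R0 −= (-2)R2 → (1, 0, 0, -2)
  clear (3,2): R3 −= (-6)R2 → (0, 0, 0, -9)
pivot(3,3)=-9: scale R3 → (0, 0, 0, 1)
  clear (0,3): R0 −= (-2)R3 → (1, 0, 0, 0)
  clear (1,3): R1 −= (1/2)R3 → (0, 1, 0, 0)
  clear (2,3): R2 −= (-3/2)R3 → (0, 0, 1, 0)

pivot columns: 0, 1, 2, 3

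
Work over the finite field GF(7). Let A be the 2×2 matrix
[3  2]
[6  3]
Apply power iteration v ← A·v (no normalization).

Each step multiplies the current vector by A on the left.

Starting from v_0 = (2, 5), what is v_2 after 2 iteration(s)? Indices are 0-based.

v_2 = (4, 2)

v_0 = (2, 5).
v_1 = A·v_0 = (2, 6).
v_2 = A·v_1 = (4, 2).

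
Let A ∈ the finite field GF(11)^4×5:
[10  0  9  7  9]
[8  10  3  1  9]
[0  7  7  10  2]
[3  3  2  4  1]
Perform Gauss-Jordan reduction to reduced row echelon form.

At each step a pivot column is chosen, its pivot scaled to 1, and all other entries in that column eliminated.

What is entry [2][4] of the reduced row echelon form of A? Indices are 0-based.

pivot(0,0)=10: scale R0 → (1, 0, 2, 4, 2)
  clear (1,0): R1 −= (8)R0 → (0, 10, 9, 2, 4)
  clear (3,0): R3 −= (3)R0 → (0, 3, 7, 3, 6)
pivot(1,1)=10: scale R1 → (0, 1, 2, 9, 7)
  clear (2,1): R2 −= (7)R1 → (0, 0, 4, 2, 8)
  clear (3,1): R3 −= (3)R1 → (0, 0, 1, 9, 7)
pivot(2,2)=4: scale R2 → (0, 0, 1, 6, 2)
  clear (0,2): R0 −= (2)R2 → (1, 0, 0, 3, 9)
  clear (1,2): R1 −= (2)R2 → (0, 1, 0, 8, 3)
  clear (3,2): R3 −= (1)R2 → (0, 0, 0, 3, 5)
pivot(3,3)=3: scale R3 → (0, 0, 0, 1, 9)
  clear (0,3): R0 −= (3)R3 → (1, 0, 0, 0, 4)
  clear (1,3): R1 −= (8)R3 → (0, 1, 0, 0, 8)
  clear (2,3): R2 −= (6)R3 → (0, 0, 1, 0, 3)

M[2][4] = 3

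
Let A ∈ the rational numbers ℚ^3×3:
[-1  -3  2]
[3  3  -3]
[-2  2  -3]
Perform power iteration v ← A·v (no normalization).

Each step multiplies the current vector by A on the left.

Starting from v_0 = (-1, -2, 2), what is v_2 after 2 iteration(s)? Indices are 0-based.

v_2 = (18, 12, -28)

v_0 = (-1, -2, 2).
v_1 = A·v_0 = (11, -15, -8).
v_2 = A·v_1 = (18, 12, -28).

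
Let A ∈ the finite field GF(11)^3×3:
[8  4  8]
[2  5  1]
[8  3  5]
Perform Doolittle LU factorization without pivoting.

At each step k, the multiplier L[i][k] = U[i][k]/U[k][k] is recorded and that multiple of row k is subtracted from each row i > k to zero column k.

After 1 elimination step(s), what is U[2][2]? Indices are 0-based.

Step 1: pivot at (0,0) is 8.
  row1 ← row1 − (3)·row0  ⇒  L[1][0]=3, U row1=(0, 4, 10)
  row2 ← row2 − (1)·row0  ⇒  L[2][0]=1, U row2=(0, 10, 8)

U[2][2] = 8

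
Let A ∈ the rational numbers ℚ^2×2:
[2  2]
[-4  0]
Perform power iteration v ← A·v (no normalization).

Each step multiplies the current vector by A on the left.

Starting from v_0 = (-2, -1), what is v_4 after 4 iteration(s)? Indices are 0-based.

v_0 = (-2, -1).
v_1 = A·v_0 = (-6, 8).
v_2 = A·v_1 = (4, 24).
v_3 = A·v_2 = (56, -16).
v_4 = A·v_3 = (80, -224).

v_4 = (80, -224)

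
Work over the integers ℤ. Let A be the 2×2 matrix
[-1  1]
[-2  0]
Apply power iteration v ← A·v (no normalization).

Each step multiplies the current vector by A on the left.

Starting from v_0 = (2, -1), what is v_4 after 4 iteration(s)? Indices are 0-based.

v_0 = (2, -1).
v_1 = A·v_0 = (-3, -4).
v_2 = A·v_1 = (-1, 6).
v_3 = A·v_2 = (7, 2).
v_4 = A·v_3 = (-5, -14).

v_4 = (-5, -14)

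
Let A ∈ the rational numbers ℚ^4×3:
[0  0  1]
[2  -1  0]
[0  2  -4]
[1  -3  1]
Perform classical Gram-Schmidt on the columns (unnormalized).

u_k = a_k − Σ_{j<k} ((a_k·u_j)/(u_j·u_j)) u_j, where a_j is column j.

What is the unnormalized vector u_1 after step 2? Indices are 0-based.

u_1 = (0, 1, 2, -2)

Step 1: u_0 = a_0 = (0, 2, 0, 1).
Step 2: u_1 = a_1 − (-1)·u_0 = (0, 1, 2, -2).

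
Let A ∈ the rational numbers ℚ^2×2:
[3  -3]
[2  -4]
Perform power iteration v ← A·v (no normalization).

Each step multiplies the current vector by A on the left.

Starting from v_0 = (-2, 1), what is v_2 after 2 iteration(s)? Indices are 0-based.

v_2 = (-3, 14)

v_0 = (-2, 1).
v_1 = A·v_0 = (-9, -8).
v_2 = A·v_1 = (-3, 14).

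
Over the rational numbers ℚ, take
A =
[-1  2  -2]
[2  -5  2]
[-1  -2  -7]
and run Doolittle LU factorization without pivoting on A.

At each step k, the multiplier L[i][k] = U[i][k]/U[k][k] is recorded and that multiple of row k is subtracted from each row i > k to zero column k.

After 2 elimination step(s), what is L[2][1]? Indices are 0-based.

L[2][1] = 4

k=0: U[0][0]=-1
  eliminate (1,0): mult=-2, new row 1: (0, -1, -2); set L[1][0]=-2
  eliminate (2,0): mult=1, new row 2: (0, -4, -5); set L[2][0]=1
k=1: U[1][1]=-1
  eliminate (2,1): mult=4, new row 2: (0, 0, 3); set L[2][1]=4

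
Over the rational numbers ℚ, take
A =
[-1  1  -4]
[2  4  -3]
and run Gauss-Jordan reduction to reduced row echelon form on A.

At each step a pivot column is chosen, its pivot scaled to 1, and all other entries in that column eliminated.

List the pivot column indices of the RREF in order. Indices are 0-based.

step 1: normalize row 0 (÷-1) = (1, -1, 4)
  row 1: subtract 2×row0 = (0, 6, -11)
step 2: normalize row 1 (÷6) = (0, 1, -11/6)
  row 0: subtract -1×row1 = (1, 0, 13/6)

pivot columns: 0, 1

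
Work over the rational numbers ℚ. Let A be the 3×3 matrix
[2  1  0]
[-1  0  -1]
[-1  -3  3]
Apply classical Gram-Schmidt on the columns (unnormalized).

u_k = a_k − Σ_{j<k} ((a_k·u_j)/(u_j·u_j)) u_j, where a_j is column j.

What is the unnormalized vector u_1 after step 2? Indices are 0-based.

u_1 = (-2/3, 5/6, -13/6)

Step 1: u_0 = a_0 = (2, -1, -1).
Step 2: u_1 = a_1 − (5/6)·u_0 = (-2/3, 5/6, -13/6).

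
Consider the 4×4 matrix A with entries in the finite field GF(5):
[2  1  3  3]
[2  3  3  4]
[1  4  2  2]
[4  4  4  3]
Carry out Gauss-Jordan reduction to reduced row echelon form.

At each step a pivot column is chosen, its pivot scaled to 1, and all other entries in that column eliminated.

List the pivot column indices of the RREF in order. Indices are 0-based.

pivot columns: 0, 1, 2, 3

step 1: normalize row 0 (÷2) = (1, 3, 4, 4)
  row 1: subtract 2×row0 = (0, 2, 0, 1)
  row 2: subtract 1×row0 = (0, 1, 3, 3)
  row 3: subtract 4×row0 = (0, 2, 3, 2)
step 2: normalize row 1 (÷2) = (0, 1, 0, 3)
  row 0: subtract 3×row1 = (1, 0, 4, 0)
  row 2: subtract 1×row1 = (0, 0, 3, 0)
  row 3: subtract 2×row1 = (0, 0, 3, 1)
step 3: normalize row 2 (÷3) = (0, 0, 1, 0)
  row 0: subtract 4×row2 = (1, 0, 0, 0)
  row 3: subtract 3×row2 = (0, 0, 0, 1)
step 4: normalize row 3 (÷1) = (0, 0, 0, 1)
  row 1: subtract 3×row3 = (0, 1, 0, 0)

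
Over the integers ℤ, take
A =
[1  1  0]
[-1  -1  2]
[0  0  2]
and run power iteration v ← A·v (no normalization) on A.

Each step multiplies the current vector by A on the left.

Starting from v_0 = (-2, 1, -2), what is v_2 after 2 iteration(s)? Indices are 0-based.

v_2 = (-4, -4, -8)

v_0 = (-2, 1, -2).
v_1 = A·v_0 = (-1, -3, -4).
v_2 = A·v_1 = (-4, -4, -8).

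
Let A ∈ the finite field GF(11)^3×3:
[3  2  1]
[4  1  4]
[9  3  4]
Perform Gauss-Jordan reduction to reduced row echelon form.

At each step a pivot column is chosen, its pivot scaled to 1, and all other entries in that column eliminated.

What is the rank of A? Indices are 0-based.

[1] R0 /= 3  ⇒  (1, 8, 4)
     R1 -= 4·R0  ⇒  (0, 2, 10)
     R2 -= 9·R0  ⇒  (0, 8, 1)
[2] R1 /= 2  ⇒  (0, 1, 5)
     R0 -= 8·R1  ⇒  (1, 0, 8)
     R2 -= 8·R1  ⇒  (0, 0, 5)
[3] R2 /= 5  ⇒  (0, 0, 1)
     R0 -= 8·R2  ⇒  (1, 0, 0)
     R1 -= 5·R2  ⇒  (0, 1, 0)

rank = 3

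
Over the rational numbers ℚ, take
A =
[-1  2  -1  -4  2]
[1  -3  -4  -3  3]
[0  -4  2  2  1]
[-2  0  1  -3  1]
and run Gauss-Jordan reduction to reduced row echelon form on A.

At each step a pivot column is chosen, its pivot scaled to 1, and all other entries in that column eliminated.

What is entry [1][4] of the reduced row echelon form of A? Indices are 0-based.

M[1][4] = -1/3

step 1: normalize row 0 (÷-1) = (1, -2, 1, 4, -2)
  row 1: subtract 1×row0 = (0, -1, -5, -7, 5)
  row 3: subtract -2×row0 = (0, -4, 3, 5, -3)
step 2: normalize row 1 (÷-1) = (0, 1, 5, 7, -5)
  row 0: subtract -2×row1 = (1, 0, 11, 18, -12)
  row 2: subtract -4×row1 = (0, 0, 22, 30, -19)
  row 3: subtract -4×row1 = (0, 0, 23, 33, -23)
step 3: normalize row 2 (÷22) = (0, 0, 1, 15/11, -19/22)
  row 0: subtract 11×row2 = (1, 0, 0, 3, -5/2)
  row 1: subtract 5×row2 = (0, 1, 0, 2/11, -15/22)
  row 3: subtract 23×row2 = (0, 0, 0, 18/11, -69/22)
step 4: normalize row 3 (÷18/11) = (0, 0, 0, 1, -23/12)
  row 0: subtract 3×row3 = (1, 0, 0, 0, 13/4)
  row 1: subtract 2/11×row3 = (0, 1, 0, 0, -1/3)
  row 2: subtract 15/11×row3 = (0, 0, 1, 0, 7/4)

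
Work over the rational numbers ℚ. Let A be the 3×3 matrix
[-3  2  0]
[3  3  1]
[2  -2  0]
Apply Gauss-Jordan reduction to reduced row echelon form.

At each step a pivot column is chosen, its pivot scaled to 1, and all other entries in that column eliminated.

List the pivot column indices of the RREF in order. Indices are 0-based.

pivot columns: 0, 1, 2

pivot(0,0)=-3: scale R0 → (1, -2/3, 0)
  clear (1,0): R1 −= (3)R0 → (0, 5, 1)
  clear (2,0): R2 −= (2)R0 → (0, -2/3, 0)
pivot(1,1)=5: scale R1 → (0, 1, 1/5)
  clear (0,1): R0 −= (-2/3)R1 → (1, 0, 2/15)
  clear (2,1): R2 −= (-2/3)R1 → (0, 0, 2/15)
pivot(2,2)=2/15: scale R2 → (0, 0, 1)
  clear (0,2): R0 −= (2/15)R2 → (1, 0, 0)
  clear (1,2): R1 −= (1/5)R2 → (0, 1, 0)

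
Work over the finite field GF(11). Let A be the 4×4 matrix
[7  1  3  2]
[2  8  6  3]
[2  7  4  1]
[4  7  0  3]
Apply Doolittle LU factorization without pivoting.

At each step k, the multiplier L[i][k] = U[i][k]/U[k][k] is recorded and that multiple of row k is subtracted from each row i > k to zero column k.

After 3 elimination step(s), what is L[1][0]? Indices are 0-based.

[col 0] pivot 7
  R1 -= 5*R0 → (0, 3, 2, 4)  (L[1][0] := 5)
  R2 -= 5*R0 → (0, 2, 0, 2)  (L[2][0] := 5)
  R3 -= 10*R0 → (0, 8, 3, 5)  (L[3][0] := 10)
[col 1] pivot 3
  R2 -= 8*R1 → (0, 0, 6, 3)  (L[2][1] := 8)
  R3 -= 10*R1 → (0, 0, 5, 9)  (L[3][1] := 10)
[col 2] pivot 6
  R3 -= 10*R2 → (0, 0, 0, 1)  (L[3][2] := 10)

L[1][0] = 5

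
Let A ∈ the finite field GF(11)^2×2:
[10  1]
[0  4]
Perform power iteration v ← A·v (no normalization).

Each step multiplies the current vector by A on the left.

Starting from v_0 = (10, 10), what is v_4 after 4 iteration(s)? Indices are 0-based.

v_4 = (3, 8)

v_0 = (10, 10).
v_1 = A·v_0 = (0, 7).
v_2 = A·v_1 = (7, 6).
v_3 = A·v_2 = (10, 2).
v_4 = A·v_3 = (3, 8).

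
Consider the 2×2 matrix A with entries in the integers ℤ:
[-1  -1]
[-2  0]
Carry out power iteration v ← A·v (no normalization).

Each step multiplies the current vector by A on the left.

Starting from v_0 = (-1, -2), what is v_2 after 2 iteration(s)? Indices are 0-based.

v_2 = (-5, -6)

v_0 = (-1, -2).
v_1 = A·v_0 = (3, 2).
v_2 = A·v_1 = (-5, -6).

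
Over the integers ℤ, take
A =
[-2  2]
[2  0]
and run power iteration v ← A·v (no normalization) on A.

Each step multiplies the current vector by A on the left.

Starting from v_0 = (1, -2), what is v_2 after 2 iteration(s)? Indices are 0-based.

v_2 = (16, -12)

v_0 = (1, -2).
v_1 = A·v_0 = (-6, 2).
v_2 = A·v_1 = (16, -12).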